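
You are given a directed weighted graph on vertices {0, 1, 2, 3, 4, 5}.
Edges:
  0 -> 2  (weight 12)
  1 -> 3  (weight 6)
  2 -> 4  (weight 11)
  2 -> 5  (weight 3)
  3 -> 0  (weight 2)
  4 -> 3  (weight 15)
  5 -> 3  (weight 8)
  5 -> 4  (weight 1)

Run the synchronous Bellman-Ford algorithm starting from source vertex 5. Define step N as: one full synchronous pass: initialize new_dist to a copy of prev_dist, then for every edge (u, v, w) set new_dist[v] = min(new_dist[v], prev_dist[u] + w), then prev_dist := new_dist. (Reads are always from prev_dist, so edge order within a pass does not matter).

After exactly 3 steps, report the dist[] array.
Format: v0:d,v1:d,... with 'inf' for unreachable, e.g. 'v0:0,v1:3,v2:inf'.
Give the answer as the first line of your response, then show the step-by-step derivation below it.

v0:10,v1:inf,v2:22,v3:8,v4:1,v5:0

step 1: dist = v0:inf,v1:inf,v2:inf,v3:8,v4:1,v5:0
step 2: dist = v0:10,v1:inf,v2:inf,v3:8,v4:1,v5:0
step 3: dist = v0:10,v1:inf,v2:22,v3:8,v4:1,v5:0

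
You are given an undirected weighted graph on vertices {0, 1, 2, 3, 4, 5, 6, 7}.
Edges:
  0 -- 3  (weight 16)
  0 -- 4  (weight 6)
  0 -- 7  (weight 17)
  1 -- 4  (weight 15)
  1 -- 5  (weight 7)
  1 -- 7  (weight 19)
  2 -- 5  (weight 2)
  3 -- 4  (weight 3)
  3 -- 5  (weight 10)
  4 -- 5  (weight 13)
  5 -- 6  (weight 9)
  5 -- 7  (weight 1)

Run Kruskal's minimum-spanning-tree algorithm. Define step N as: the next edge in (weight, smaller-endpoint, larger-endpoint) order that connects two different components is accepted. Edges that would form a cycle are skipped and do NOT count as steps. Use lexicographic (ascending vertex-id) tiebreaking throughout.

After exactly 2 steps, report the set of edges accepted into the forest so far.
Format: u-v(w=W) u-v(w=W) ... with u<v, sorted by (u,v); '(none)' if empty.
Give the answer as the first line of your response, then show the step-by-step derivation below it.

2-5(w=2) 5-7(w=1)

step 1: add edge 5-7 (w=1); MST = {5-7(w=1)}
step 2: add edge 2-5 (w=2); MST = {2-5(w=2) 5-7(w=1)}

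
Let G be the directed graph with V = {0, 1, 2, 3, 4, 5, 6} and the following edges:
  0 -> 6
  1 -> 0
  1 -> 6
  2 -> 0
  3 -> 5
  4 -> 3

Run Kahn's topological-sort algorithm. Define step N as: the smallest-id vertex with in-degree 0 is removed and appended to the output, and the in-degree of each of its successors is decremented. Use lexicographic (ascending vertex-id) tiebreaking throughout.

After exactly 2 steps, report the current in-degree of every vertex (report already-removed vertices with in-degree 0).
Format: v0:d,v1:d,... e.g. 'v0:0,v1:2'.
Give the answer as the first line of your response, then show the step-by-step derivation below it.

v0:0,v1:0,v2:0,v3:1,v4:0,v5:1,v6:1

step 1: output 1; order=[1]; indeg=(1,0,0,1,0,1,1)
step 2: output 2; order=[1,2]; indeg=(0,0,0,1,0,1,1)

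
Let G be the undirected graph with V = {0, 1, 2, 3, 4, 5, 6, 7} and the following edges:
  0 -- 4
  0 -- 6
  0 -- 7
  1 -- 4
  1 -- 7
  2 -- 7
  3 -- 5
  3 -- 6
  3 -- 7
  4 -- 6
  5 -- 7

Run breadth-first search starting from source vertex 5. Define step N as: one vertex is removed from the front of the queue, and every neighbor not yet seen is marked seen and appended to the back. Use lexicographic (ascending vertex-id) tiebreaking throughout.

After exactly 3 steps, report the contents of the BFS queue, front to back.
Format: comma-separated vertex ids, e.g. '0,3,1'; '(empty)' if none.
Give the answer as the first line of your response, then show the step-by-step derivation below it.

6,0,1,2

step 1: dequeue 5; queue=[3,7]; order=5
step 2: dequeue 3; queue=[7,6]; order=5,3
step 3: dequeue 7; queue=[6,0,1,2]; order=5,3,7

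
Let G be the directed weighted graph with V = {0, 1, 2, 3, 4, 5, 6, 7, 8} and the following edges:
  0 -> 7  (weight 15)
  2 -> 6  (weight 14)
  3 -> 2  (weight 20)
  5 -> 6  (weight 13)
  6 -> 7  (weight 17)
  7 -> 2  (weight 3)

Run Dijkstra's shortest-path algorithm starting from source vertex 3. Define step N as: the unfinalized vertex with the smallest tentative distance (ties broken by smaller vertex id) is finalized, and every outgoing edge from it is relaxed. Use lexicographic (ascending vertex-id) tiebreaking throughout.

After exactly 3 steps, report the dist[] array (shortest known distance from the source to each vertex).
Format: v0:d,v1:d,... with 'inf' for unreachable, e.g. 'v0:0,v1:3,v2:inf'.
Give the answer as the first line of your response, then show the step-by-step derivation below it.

v0:inf,v1:inf,v2:20,v3:0,v4:inf,v5:inf,v6:34,v7:51,v8:inf

step 1: dist = v0:inf,v1:inf,v2:20,v3:0,v4:inf,v5:inf,v6:inf,v7:inf,v8:inf
step 2: dist = v0:inf,v1:inf,v2:20,v3:0,v4:inf,v5:inf,v6:34,v7:inf,v8:inf
step 3: dist = v0:inf,v1:inf,v2:20,v3:0,v4:inf,v5:inf,v6:34,v7:51,v8:inf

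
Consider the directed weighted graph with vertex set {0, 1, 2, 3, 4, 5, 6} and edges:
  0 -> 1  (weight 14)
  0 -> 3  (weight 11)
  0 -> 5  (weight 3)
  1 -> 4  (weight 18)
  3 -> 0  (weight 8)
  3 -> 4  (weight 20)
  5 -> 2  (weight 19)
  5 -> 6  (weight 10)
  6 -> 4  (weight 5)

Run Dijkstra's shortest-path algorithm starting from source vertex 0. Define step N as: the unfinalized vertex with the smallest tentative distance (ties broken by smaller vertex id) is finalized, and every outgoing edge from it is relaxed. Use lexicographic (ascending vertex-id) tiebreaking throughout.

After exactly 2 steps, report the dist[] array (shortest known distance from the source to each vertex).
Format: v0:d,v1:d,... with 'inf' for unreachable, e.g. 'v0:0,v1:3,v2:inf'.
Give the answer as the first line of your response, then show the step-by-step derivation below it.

v0:0,v1:14,v2:22,v3:11,v4:inf,v5:3,v6:13

step 1: dist = v0:0,v1:14,v2:inf,v3:11,v4:inf,v5:3,v6:inf
step 2: dist = v0:0,v1:14,v2:22,v3:11,v4:inf,v5:3,v6:13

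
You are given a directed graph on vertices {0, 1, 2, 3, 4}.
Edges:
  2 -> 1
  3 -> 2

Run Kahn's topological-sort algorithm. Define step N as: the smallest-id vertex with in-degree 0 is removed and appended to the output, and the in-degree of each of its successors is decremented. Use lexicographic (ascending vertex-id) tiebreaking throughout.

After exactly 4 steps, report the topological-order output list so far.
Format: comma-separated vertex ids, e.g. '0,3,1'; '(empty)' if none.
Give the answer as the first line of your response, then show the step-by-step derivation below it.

0,3,2,1

step 1: output 0; order=[0]; indeg=(0,1,1,0,0)
step 2: output 3; order=[0,3]; indeg=(0,1,0,0,0)
step 3: output 2; order=[0,3,2]; indeg=(0,0,0,0,0)
step 4: output 1; order=[0,3,2,1]; indeg=(0,0,0,0,0)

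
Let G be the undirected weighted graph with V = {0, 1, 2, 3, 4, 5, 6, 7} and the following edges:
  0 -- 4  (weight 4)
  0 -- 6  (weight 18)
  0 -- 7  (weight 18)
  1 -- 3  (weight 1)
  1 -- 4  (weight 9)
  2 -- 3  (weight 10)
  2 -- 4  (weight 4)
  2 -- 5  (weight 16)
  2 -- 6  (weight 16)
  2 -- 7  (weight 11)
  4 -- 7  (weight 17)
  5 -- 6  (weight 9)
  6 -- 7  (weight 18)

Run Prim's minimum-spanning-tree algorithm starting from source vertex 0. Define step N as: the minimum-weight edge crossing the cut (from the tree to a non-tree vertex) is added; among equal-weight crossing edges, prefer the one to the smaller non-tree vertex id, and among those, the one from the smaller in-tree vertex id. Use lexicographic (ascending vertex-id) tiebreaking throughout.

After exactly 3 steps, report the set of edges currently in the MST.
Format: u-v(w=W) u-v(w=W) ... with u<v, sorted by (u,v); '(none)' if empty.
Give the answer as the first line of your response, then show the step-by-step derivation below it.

0-4(w=4) 1-4(w=9) 2-4(w=4)

step 1: add edge 0-4 (w=4); MST = {0-4(w=4)}
step 2: add edge 2-4 (w=4); MST = {0-4(w=4) 2-4(w=4)}
step 3: add edge 1-4 (w=9); MST = {0-4(w=4) 1-4(w=9) 2-4(w=4)}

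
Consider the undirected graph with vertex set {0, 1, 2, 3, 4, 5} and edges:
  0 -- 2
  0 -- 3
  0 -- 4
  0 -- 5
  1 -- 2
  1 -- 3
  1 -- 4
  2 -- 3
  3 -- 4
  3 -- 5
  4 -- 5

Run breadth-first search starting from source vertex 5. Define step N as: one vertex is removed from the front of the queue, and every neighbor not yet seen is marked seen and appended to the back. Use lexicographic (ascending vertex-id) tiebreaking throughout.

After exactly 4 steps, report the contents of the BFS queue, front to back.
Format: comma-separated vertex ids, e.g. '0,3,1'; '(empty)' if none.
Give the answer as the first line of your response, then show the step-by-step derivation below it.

2,1

step 1: dequeue 5; queue=[0,3,4]; order=5
step 2: dequeue 0; queue=[3,4,2]; order=5,0
step 3: dequeue 3; queue=[4,2,1]; order=5,0,3
step 4: dequeue 4; queue=[2,1]; order=5,0,3,4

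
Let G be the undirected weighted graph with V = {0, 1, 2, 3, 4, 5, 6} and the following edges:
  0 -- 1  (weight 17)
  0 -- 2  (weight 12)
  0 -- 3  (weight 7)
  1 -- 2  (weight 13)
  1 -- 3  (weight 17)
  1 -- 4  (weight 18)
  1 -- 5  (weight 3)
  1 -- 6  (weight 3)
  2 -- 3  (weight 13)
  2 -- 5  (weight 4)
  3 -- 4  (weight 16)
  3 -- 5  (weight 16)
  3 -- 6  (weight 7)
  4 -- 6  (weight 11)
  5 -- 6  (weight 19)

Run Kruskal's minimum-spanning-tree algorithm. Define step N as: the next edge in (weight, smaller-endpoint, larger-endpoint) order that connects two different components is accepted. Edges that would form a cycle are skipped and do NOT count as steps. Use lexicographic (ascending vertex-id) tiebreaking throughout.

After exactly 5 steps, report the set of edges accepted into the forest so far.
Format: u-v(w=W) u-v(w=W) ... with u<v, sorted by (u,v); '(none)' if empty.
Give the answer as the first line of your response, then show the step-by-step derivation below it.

0-3(w=7) 1-5(w=3) 1-6(w=3) 2-5(w=4) 3-6(w=7)

step 1: add edge 1-5 (w=3); MST = {1-5(w=3)}
step 2: add edge 1-6 (w=3); MST = {1-5(w=3) 1-6(w=3)}
step 3: add edge 2-5 (w=4); MST = {1-5(w=3) 1-6(w=3) 2-5(w=4)}
step 4: add edge 0-3 (w=7); MST = {0-3(w=7) 1-5(w=3) 1-6(w=3) 2-5(w=4)}
step 5: add edge 3-6 (w=7); MST = {0-3(w=7) 1-5(w=3) 1-6(w=3) 2-5(w=4) 3-6(w=7)}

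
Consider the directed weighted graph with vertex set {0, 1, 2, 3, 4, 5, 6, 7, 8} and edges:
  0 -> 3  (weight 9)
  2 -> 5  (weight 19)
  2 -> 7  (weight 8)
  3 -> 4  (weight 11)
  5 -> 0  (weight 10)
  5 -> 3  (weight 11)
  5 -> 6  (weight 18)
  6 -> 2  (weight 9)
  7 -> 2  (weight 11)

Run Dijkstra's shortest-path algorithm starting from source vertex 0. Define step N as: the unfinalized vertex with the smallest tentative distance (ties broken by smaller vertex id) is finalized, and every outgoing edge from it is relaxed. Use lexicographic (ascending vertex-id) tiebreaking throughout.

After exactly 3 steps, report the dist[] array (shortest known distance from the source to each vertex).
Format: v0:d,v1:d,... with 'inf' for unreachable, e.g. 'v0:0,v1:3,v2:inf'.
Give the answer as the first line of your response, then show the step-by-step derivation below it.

v0:0,v1:inf,v2:inf,v3:9,v4:20,v5:inf,v6:inf,v7:inf,v8:inf

step 1: dist = v0:0,v1:inf,v2:inf,v3:9,v4:inf,v5:inf,v6:inf,v7:inf,v8:inf
step 2: dist = v0:0,v1:inf,v2:inf,v3:9,v4:20,v5:inf,v6:inf,v7:inf,v8:inf
step 3: dist = v0:0,v1:inf,v2:inf,v3:9,v4:20,v5:inf,v6:inf,v7:inf,v8:inf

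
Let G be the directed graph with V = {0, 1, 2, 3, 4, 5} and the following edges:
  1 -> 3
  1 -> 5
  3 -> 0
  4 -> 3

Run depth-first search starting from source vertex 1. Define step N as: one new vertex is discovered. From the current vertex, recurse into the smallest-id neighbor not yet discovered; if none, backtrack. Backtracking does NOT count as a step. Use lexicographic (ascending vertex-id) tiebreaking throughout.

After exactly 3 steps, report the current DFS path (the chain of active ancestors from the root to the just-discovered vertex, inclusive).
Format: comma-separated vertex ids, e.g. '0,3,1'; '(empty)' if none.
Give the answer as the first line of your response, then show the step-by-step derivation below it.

1,3,0

step 1: discover 1; path=1; order=1
step 2: discover 3; path=1>3; order=1,3
step 3: discover 0; path=1>3>0; order=1,3,0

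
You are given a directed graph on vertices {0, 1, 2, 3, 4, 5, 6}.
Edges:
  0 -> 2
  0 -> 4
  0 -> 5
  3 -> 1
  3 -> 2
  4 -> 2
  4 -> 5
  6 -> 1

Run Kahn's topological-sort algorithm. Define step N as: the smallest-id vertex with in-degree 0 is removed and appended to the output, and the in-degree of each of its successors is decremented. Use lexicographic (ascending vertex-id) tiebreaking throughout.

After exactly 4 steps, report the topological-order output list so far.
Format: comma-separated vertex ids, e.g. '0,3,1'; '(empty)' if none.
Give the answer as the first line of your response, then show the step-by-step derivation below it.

0,3,4,2

step 1: output 0; order=[0]; indeg=(0,2,2,0,0,1,0)
step 2: output 3; order=[0,3]; indeg=(0,1,1,0,0,1,0)
step 3: output 4; order=[0,3,4]; indeg=(0,1,0,0,0,0,0)
step 4: output 2; order=[0,3,4,2]; indeg=(0,1,0,0,0,0,0)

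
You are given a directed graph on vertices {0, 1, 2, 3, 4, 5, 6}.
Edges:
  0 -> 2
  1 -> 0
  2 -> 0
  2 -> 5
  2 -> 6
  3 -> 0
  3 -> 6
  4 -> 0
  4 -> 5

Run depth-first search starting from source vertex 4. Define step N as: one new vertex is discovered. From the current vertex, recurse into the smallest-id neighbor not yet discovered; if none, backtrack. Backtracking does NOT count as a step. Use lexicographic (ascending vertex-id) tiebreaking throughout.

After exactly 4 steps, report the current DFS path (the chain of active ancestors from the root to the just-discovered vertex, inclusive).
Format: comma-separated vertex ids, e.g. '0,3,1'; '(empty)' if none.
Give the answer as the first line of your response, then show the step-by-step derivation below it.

4,0,2,5

step 1: discover 4; path=4; order=4
step 2: discover 0; path=4>0; order=4,0
step 3: discover 2; path=4>0>2; order=4,0,2
step 4: discover 5; path=4>0>2>5; order=4,0,2,5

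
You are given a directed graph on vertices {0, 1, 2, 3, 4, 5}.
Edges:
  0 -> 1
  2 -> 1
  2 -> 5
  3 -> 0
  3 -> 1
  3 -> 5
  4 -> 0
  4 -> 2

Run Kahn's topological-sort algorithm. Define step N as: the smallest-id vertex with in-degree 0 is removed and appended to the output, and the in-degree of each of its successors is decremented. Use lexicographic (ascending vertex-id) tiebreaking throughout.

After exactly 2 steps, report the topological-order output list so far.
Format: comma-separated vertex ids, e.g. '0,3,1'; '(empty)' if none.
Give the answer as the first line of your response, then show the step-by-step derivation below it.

3,4

step 1: output 3; order=[3]; indeg=(1,2,1,0,0,1)
step 2: output 4; order=[3,4]; indeg=(0,2,0,0,0,1)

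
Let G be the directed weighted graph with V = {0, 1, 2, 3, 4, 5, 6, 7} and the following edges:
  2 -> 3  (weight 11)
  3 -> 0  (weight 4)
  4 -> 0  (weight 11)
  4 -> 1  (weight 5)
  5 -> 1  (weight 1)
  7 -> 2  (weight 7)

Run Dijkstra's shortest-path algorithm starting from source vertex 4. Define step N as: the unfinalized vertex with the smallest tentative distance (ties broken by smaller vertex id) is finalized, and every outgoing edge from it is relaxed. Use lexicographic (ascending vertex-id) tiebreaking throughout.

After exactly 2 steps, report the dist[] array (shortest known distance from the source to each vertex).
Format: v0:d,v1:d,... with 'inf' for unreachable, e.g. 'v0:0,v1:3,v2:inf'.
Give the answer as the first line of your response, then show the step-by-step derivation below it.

v0:11,v1:5,v2:inf,v3:inf,v4:0,v5:inf,v6:inf,v7:inf

step 1: dist = v0:11,v1:5,v2:inf,v3:inf,v4:0,v5:inf,v6:inf,v7:inf
step 2: dist = v0:11,v1:5,v2:inf,v3:inf,v4:0,v5:inf,v6:inf,v7:inf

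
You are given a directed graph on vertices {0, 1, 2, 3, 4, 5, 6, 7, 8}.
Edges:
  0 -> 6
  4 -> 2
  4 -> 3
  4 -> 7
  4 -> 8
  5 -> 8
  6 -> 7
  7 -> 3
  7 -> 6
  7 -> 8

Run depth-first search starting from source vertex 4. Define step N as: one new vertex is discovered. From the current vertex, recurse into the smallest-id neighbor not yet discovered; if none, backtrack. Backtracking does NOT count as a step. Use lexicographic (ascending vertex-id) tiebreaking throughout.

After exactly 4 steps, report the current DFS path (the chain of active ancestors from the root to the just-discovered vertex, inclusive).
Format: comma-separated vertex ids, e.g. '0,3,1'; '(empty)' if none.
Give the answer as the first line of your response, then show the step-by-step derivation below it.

4,7

step 1: discover 4; path=4; order=4
step 2: discover 2; path=4>2; order=4,2
step 3: discover 3; path=4>3; order=4,2,3
step 4: discover 7; path=4>7; order=4,2,3,7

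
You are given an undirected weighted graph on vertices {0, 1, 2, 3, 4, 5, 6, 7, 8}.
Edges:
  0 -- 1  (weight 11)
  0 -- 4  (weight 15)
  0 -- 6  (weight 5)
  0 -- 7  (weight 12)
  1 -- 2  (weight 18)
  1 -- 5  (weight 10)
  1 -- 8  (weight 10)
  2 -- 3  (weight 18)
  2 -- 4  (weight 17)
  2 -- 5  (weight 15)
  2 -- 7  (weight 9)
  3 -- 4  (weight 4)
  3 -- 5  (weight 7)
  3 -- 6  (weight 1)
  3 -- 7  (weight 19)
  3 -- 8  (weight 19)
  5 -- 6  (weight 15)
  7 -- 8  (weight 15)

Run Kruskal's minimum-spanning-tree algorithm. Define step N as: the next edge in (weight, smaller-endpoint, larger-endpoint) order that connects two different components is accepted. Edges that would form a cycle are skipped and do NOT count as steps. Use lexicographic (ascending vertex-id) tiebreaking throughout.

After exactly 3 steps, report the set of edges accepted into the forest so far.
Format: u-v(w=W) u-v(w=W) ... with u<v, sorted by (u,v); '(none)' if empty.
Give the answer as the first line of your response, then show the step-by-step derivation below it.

0-6(w=5) 3-4(w=4) 3-6(w=1)

step 1: add edge 3-6 (w=1); MST = {3-6(w=1)}
step 2: add edge 3-4 (w=4); MST = {3-4(w=4) 3-6(w=1)}
step 3: add edge 0-6 (w=5); MST = {0-6(w=5) 3-4(w=4) 3-6(w=1)}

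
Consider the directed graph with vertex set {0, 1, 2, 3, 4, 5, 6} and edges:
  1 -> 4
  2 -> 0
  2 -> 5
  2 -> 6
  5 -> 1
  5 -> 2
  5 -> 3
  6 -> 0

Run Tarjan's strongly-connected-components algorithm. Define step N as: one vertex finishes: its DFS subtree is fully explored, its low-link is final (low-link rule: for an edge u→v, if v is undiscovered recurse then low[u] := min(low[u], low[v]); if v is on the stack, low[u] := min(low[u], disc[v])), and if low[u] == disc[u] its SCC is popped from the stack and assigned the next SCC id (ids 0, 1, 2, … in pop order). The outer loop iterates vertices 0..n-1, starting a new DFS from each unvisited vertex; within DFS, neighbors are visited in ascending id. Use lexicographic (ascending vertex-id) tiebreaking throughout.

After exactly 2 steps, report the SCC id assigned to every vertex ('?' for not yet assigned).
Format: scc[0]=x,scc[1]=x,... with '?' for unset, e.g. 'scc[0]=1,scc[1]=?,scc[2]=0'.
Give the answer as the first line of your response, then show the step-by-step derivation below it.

scc[0]=0,scc[1]=?,scc[2]=?,scc[3]=?,scc[4]=1,scc[5]=?,scc[6]=?

step 1: low=(low[0]=0,low[1]=?,low[2]=?,low[3]=?,low[4]=?,low[5]=?,low[6]=?); scc=(scc[0]=0,scc[1]=?,scc[2]=?,scc[3]=?,scc[4]=?,scc[5]=?,scc[6]=?)
step 2: low=(low[0]=0,low[1]=1,low[2]=?,low[3]=?,low[4]=2,low[5]=?,low[6]=?); scc=(scc[0]=0,scc[1]=?,scc[2]=?,scc[3]=?,scc[4]=1,scc[5]=?,scc[6]=?)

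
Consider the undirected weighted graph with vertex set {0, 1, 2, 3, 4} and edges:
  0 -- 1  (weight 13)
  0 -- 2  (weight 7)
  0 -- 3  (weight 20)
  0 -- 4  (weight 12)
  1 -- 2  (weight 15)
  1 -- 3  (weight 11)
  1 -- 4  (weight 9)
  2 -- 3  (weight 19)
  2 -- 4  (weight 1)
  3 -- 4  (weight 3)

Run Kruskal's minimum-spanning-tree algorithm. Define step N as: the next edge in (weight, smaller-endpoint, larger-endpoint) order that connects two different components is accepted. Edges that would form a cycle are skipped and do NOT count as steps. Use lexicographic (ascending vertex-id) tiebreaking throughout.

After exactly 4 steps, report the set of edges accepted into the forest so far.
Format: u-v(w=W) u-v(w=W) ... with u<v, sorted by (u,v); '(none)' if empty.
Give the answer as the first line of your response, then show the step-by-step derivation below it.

0-2(w=7) 1-4(w=9) 2-4(w=1) 3-4(w=3)

step 1: add edge 2-4 (w=1); MST = {2-4(w=1)}
step 2: add edge 3-4 (w=3); MST = {2-4(w=1) 3-4(w=3)}
step 3: add edge 0-2 (w=7); MST = {0-2(w=7) 2-4(w=1) 3-4(w=3)}
step 4: add edge 1-4 (w=9); MST = {0-2(w=7) 1-4(w=9) 2-4(w=1) 3-4(w=3)}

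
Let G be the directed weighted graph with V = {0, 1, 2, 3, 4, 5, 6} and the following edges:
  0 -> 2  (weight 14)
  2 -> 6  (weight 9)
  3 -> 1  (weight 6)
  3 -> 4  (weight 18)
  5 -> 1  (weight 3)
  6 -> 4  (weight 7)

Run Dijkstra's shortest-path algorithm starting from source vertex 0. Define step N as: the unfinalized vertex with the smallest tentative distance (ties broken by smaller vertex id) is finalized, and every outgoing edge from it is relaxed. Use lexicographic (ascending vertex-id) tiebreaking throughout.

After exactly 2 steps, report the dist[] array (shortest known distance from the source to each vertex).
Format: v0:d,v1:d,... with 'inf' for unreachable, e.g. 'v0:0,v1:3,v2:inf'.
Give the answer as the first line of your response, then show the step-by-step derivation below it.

v0:0,v1:inf,v2:14,v3:inf,v4:inf,v5:inf,v6:23

step 1: dist = v0:0,v1:inf,v2:14,v3:inf,v4:inf,v5:inf,v6:inf
step 2: dist = v0:0,v1:inf,v2:14,v3:inf,v4:inf,v5:inf,v6:23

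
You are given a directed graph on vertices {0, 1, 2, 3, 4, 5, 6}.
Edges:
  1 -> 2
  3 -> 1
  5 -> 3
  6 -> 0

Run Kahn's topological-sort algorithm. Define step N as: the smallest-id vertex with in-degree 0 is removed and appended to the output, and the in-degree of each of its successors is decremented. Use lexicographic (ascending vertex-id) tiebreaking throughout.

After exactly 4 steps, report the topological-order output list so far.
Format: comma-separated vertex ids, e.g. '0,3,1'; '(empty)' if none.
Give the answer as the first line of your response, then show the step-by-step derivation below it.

4,5,3,1

step 1: output 4; order=[4]; indeg=(1,1,1,1,0,0,0)
step 2: output 5; order=[4,5]; indeg=(1,1,1,0,0,0,0)
step 3: output 3; order=[4,5,3]; indeg=(1,0,1,0,0,0,0)
step 4: output 1; order=[4,5,3,1]; indeg=(1,0,0,0,0,0,0)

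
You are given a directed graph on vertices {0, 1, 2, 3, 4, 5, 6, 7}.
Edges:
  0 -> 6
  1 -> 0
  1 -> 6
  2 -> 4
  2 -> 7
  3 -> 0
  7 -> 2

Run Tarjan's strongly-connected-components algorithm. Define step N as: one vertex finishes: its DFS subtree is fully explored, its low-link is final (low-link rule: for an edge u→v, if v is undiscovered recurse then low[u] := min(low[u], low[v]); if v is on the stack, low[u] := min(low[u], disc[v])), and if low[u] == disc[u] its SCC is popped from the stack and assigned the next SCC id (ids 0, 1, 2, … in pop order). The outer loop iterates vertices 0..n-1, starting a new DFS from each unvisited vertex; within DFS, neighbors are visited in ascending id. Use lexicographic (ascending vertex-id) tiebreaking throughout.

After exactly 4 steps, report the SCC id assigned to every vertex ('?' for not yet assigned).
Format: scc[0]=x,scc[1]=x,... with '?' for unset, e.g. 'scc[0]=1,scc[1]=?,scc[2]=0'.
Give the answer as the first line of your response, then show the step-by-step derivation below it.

scc[0]=1,scc[1]=2,scc[2]=?,scc[3]=?,scc[4]=3,scc[5]=?,scc[6]=0,scc[7]=?

step 1: low=(low[0]=0,low[1]=?,low[2]=?,low[3]=?,low[4]=?,low[5]=?,low[6]=1,low[7]=?); scc=(scc[0]=?,scc[1]=?,scc[2]=?,scc[3]=?,scc[4]=?,scc[5]=?,scc[6]=0,scc[7]=?)
step 2: low=(low[0]=0,low[1]=?,low[2]=?,low[3]=?,low[4]=?,low[5]=?,low[6]=1,low[7]=?); scc=(scc[0]=1,scc[1]=?,scc[2]=?,scc[3]=?,scc[4]=?,scc[5]=?,scc[6]=0,scc[7]=?)
step 3: low=(low[0]=0,low[1]=2,low[2]=?,low[3]=?,low[4]=?,low[5]=?,low[6]=1,low[7]=?); scc=(scc[0]=1,scc[1]=2,scc[2]=?,scc[3]=?,scc[4]=?,scc[5]=?,scc[6]=0,scc[7]=?)
step 4: low=(low[0]=0,low[1]=2,low[2]=3,low[3]=?,low[4]=4,low[5]=?,low[6]=1,low[7]=?); scc=(scc[0]=1,scc[1]=2,scc[2]=?,scc[3]=?,scc[4]=3,scc[5]=?,scc[6]=0,scc[7]=?)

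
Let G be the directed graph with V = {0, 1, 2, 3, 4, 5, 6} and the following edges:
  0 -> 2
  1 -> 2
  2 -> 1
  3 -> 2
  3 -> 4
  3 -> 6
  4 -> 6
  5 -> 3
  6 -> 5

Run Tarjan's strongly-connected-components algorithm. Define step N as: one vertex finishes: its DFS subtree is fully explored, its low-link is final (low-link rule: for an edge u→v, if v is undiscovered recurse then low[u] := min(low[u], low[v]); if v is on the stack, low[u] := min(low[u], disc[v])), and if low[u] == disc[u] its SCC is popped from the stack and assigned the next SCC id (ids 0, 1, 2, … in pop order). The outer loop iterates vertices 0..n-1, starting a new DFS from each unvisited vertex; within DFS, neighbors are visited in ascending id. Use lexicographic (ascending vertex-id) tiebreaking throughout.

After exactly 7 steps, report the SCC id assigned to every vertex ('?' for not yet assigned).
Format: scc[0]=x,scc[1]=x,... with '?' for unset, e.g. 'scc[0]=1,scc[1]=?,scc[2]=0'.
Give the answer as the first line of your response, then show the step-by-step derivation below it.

scc[0]=1,scc[1]=0,scc[2]=0,scc[3]=2,scc[4]=2,scc[5]=2,scc[6]=2

step 1: low=(low[0]=0,low[1]=1,low[2]=1,low[3]=?,low[4]=?,low[5]=?,low[6]=?); scc=(scc[0]=?,scc[1]=?,scc[2]=?,scc[3]=?,scc[4]=?,scc[5]=?,scc[6]=?)
step 2: low=(low[0]=0,low[1]=1,low[2]=1,low[3]=?,low[4]=?,low[5]=?,low[6]=?); scc=(scc[0]=?,scc[1]=0,scc[2]=0,scc[3]=?,scc[4]=?,scc[5]=?,scc[6]=?)
step 3: low=(low[0]=0,low[1]=1,low[2]=1,low[3]=?,low[4]=?,low[5]=?,low[6]=?); scc=(scc[0]=1,scc[1]=0,scc[2]=0,scc[3]=?,scc[4]=?,scc[5]=?,scc[6]=?)
step 4: low=(low[0]=0,low[1]=1,low[2]=1,low[3]=3,low[4]=4,low[5]=3,low[6]=5); scc=(scc[0]=1,scc[1]=0,scc[2]=0,scc[3]=?,scc[4]=?,scc[5]=?,scc[6]=?)
step 5: low=(low[0]=0,low[1]=1,low[2]=1,low[3]=3,low[4]=4,low[5]=3,low[6]=3); scc=(scc[0]=1,scc[1]=0,scc[2]=0,scc[3]=?,scc[4]=?,scc[5]=?,scc[6]=?)
step 6: low=(low[0]=0,low[1]=1,low[2]=1,low[3]=3,low[4]=3,low[5]=3,low[6]=3); scc=(scc[0]=1,scc[1]=0,scc[2]=0,scc[3]=?,scc[4]=?,scc[5]=?,scc[6]=?)
step 7: low=(low[0]=0,low[1]=1,low[2]=1,low[3]=3,low[4]=3,low[5]=3,low[6]=3); scc=(scc[0]=1,scc[1]=0,scc[2]=0,scc[3]=2,scc[4]=2,scc[5]=2,scc[6]=2)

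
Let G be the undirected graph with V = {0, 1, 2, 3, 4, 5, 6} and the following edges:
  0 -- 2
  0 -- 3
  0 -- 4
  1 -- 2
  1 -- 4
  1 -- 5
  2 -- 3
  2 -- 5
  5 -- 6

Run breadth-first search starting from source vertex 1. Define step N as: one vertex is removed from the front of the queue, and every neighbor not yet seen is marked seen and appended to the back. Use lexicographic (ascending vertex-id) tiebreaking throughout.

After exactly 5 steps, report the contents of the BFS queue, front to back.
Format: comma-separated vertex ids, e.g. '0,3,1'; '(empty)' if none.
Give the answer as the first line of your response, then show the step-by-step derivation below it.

3,6

step 1: dequeue 1; queue=[2,4,5]; order=1
step 2: dequeue 2; queue=[4,5,0,3]; order=1,2
step 3: dequeue 4; queue=[5,0,3]; order=1,2,4
step 4: dequeue 5; queue=[0,3,6]; order=1,2,4,5
step 5: dequeue 0; queue=[3,6]; order=1,2,4,5,0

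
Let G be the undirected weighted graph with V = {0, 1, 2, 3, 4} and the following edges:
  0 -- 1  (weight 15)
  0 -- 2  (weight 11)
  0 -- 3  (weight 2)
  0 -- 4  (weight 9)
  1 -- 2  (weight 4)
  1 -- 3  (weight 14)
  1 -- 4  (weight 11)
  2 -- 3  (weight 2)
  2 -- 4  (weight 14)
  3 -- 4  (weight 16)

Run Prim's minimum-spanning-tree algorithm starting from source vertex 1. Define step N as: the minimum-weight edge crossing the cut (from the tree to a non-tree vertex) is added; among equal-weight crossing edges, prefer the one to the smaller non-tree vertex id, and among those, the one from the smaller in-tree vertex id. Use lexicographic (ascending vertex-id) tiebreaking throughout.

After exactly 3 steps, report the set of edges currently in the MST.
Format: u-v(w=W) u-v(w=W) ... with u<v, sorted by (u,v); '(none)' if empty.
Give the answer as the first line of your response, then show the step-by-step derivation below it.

0-3(w=2) 1-2(w=4) 2-3(w=2)

step 1: add edge 1-2 (w=4); MST = {1-2(w=4)}
step 2: add edge 2-3 (w=2); MST = {1-2(w=4) 2-3(w=2)}
step 3: add edge 0-3 (w=2); MST = {0-3(w=2) 1-2(w=4) 2-3(w=2)}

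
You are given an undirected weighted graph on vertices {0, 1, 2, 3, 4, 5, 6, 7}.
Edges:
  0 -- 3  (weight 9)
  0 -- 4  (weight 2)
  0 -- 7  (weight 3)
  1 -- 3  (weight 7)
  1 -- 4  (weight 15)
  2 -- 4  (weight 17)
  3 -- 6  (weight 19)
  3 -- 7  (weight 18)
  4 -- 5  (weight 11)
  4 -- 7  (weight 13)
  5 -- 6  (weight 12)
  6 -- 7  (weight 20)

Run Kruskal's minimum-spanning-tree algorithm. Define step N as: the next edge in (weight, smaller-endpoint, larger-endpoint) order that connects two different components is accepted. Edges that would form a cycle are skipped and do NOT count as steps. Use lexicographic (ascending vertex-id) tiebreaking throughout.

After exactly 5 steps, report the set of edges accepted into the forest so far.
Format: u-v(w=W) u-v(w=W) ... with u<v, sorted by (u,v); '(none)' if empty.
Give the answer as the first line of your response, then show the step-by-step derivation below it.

0-3(w=9) 0-4(w=2) 0-7(w=3) 1-3(w=7) 4-5(w=11)

step 1: add edge 0-4 (w=2); MST = {0-4(w=2)}
step 2: add edge 0-7 (w=3); MST = {0-4(w=2) 0-7(w=3)}
step 3: add edge 1-3 (w=7); MST = {0-4(w=2) 0-7(w=3) 1-3(w=7)}
step 4: add edge 0-3 (w=9); MST = {0-3(w=9) 0-4(w=2) 0-7(w=3) 1-3(w=7)}
step 5: add edge 4-5 (w=11); MST = {0-3(w=9) 0-4(w=2) 0-7(w=3) 1-3(w=7) 4-5(w=11)}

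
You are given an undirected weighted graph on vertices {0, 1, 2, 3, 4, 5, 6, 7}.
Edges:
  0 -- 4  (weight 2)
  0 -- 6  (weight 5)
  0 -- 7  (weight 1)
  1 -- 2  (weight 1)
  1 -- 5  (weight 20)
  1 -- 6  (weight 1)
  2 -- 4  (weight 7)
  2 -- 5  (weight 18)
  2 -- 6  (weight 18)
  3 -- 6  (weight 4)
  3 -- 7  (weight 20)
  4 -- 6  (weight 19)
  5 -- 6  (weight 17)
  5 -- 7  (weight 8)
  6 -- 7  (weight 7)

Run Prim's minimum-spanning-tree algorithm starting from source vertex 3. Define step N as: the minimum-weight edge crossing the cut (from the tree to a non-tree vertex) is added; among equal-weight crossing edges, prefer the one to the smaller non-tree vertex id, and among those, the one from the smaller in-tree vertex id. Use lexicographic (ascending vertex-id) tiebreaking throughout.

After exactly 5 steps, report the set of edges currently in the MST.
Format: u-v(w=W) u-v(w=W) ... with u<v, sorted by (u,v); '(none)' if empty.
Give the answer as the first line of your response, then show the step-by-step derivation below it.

0-6(w=5) 0-7(w=1) 1-2(w=1) 1-6(w=1) 3-6(w=4)

step 1: add edge 3-6 (w=4); MST = {3-6(w=4)}
step 2: add edge 1-6 (w=1); MST = {1-6(w=1) 3-6(w=4)}
step 3: add edge 1-2 (w=1); MST = {1-2(w=1) 1-6(w=1) 3-6(w=4)}
step 4: add edge 0-6 (w=5); MST = {0-6(w=5) 1-2(w=1) 1-6(w=1) 3-6(w=4)}
step 5: add edge 0-7 (w=1); MST = {0-6(w=5) 0-7(w=1) 1-2(w=1) 1-6(w=1) 3-6(w=4)}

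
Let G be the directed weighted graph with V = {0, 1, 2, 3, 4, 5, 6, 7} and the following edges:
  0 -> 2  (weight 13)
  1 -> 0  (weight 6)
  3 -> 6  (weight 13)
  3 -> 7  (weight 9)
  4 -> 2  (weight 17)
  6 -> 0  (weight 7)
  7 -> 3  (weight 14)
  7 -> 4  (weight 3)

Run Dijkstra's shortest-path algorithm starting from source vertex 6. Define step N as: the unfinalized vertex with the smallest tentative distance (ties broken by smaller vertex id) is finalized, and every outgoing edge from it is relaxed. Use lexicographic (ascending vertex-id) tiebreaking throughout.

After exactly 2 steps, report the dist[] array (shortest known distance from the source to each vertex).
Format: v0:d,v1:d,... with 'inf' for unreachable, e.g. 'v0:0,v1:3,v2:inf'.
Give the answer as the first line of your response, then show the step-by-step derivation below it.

v0:7,v1:inf,v2:20,v3:inf,v4:inf,v5:inf,v6:0,v7:inf

step 1: dist = v0:7,v1:inf,v2:inf,v3:inf,v4:inf,v5:inf,v6:0,v7:inf
step 2: dist = v0:7,v1:inf,v2:20,v3:inf,v4:inf,v5:inf,v6:0,v7:inf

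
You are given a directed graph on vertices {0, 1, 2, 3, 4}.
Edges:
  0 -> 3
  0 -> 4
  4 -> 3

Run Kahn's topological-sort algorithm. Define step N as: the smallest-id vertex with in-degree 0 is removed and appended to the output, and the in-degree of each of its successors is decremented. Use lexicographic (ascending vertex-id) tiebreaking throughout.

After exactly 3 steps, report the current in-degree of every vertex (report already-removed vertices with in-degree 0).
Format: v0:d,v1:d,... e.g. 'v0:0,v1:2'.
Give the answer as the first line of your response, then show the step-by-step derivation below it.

v0:0,v1:0,v2:0,v3:1,v4:0

step 1: output 0; order=[0]; indeg=(0,0,0,1,0)
step 2: output 1; order=[0,1]; indeg=(0,0,0,1,0)
step 3: output 2; order=[0,1,2]; indeg=(0,0,0,1,0)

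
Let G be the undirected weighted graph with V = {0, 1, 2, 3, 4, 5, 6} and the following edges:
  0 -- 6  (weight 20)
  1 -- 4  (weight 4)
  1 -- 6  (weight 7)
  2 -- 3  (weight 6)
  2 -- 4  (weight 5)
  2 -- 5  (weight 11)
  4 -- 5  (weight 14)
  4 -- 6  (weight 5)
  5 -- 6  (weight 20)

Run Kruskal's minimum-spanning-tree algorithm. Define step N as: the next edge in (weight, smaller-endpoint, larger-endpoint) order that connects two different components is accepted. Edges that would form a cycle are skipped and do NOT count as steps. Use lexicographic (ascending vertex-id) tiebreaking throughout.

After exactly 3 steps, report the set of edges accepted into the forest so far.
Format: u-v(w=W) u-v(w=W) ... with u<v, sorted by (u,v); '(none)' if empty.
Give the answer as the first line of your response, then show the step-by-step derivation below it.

1-4(w=4) 2-4(w=5) 4-6(w=5)

step 1: add edge 1-4 (w=4); MST = {1-4(w=4)}
step 2: add edge 2-4 (w=5); MST = {1-4(w=4) 2-4(w=5)}
step 3: add edge 4-6 (w=5); MST = {1-4(w=4) 2-4(w=5) 4-6(w=5)}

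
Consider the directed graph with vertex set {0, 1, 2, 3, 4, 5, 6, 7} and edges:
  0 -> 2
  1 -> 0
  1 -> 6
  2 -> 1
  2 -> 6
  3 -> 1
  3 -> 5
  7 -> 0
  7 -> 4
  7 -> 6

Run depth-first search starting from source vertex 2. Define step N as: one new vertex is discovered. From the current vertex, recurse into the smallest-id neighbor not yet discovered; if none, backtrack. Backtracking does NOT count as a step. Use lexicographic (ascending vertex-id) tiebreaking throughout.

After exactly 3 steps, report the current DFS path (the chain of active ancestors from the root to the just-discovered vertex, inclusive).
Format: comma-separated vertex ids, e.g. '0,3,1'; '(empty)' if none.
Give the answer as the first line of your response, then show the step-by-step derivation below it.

2,1,0

step 1: discover 2; path=2; order=2
step 2: discover 1; path=2>1; order=2,1
step 3: discover 0; path=2>1>0; order=2,1,0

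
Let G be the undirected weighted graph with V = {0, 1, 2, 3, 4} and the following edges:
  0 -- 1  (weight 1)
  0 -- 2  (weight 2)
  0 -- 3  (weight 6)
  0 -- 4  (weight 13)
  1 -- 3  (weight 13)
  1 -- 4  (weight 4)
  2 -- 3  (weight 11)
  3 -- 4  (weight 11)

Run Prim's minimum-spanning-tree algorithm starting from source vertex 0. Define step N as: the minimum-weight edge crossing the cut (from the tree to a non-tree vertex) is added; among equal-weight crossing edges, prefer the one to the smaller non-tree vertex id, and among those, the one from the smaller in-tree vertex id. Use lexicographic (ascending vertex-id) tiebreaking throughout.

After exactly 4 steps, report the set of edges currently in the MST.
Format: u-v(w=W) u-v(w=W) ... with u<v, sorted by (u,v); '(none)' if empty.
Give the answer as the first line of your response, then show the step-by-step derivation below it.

0-1(w=1) 0-2(w=2) 0-3(w=6) 1-4(w=4)

step 1: add edge 0-1 (w=1); MST = {0-1(w=1)}
step 2: add edge 0-2 (w=2); MST = {0-1(w=1) 0-2(w=2)}
step 3: add edge 1-4 (w=4); MST = {0-1(w=1) 0-2(w=2) 1-4(w=4)}
step 4: add edge 0-3 (w=6); MST = {0-1(w=1) 0-2(w=2) 0-3(w=6) 1-4(w=4)}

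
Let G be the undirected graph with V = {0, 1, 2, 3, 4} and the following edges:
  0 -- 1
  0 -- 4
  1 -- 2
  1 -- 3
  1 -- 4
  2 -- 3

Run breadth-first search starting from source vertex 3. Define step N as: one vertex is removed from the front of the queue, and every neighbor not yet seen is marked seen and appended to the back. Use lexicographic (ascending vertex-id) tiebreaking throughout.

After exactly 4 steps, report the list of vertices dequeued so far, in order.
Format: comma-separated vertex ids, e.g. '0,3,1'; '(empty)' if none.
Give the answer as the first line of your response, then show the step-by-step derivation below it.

3,1,2,0

step 1: dequeue 3; queue=[1,2]; order=3
step 2: dequeue 1; queue=[2,0,4]; order=3,1
step 3: dequeue 2; queue=[0,4]; order=3,1,2
step 4: dequeue 0; queue=[4]; order=3,1,2,0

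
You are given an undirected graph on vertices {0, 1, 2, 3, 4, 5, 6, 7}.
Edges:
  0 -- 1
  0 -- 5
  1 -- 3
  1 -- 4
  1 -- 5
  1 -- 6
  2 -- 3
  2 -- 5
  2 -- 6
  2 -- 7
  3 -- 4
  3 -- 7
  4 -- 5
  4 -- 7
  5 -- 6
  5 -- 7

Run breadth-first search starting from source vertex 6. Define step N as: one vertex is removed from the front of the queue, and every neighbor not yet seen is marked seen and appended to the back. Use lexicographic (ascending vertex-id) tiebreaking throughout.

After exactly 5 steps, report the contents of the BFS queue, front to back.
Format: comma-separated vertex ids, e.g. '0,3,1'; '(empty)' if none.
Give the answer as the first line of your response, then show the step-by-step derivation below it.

3,4,7

step 1: dequeue 6; queue=[1,2,5]; order=6
step 2: dequeue 1; queue=[2,5,0,3,4]; order=6,1
step 3: dequeue 2; queue=[5,0,3,4,7]; order=6,1,2
step 4: dequeue 5; queue=[0,3,4,7]; order=6,1,2,5
step 5: dequeue 0; queue=[3,4,7]; order=6,1,2,5,0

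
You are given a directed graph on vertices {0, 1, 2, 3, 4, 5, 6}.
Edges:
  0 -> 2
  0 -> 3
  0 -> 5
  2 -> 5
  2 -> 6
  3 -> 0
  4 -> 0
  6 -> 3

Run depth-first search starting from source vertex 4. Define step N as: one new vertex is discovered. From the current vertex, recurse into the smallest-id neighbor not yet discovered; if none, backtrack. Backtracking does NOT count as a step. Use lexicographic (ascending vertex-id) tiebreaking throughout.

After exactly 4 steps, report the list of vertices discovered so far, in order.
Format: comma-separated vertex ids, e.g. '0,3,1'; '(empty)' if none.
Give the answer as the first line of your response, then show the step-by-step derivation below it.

4,0,2,5

step 1: discover 4; path=4; order=4
step 2: discover 0; path=4>0; order=4,0
step 3: discover 2; path=4>0>2; order=4,0,2
step 4: discover 5; path=4>0>2>5; order=4,0,2,5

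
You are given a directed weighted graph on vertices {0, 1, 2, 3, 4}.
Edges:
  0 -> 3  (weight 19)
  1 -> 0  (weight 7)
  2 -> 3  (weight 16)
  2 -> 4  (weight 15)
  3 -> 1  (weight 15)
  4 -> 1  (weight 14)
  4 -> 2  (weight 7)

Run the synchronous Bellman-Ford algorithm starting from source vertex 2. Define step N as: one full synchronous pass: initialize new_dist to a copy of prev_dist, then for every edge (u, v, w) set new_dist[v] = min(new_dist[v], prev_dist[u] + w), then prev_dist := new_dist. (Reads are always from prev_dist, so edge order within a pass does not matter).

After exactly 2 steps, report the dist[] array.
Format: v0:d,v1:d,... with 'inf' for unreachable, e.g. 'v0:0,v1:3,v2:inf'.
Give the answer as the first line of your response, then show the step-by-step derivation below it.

v0:inf,v1:29,v2:0,v3:16,v4:15

step 1: dist = v0:inf,v1:inf,v2:0,v3:16,v4:15
step 2: dist = v0:inf,v1:29,v2:0,v3:16,v4:15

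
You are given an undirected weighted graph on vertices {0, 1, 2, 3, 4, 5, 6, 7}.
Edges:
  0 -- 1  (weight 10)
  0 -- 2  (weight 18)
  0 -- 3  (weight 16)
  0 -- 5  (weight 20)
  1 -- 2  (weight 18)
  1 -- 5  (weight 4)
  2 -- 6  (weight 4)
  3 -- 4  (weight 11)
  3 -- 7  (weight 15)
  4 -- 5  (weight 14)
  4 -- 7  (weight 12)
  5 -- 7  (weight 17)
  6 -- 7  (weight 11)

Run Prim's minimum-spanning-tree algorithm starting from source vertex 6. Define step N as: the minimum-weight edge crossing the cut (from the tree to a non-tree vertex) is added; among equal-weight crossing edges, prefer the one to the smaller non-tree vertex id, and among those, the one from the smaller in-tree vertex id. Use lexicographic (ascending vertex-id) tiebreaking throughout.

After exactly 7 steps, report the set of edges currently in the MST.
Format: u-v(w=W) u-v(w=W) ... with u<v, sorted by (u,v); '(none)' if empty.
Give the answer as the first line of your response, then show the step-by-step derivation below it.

0-1(w=10) 1-5(w=4) 2-6(w=4) 3-4(w=11) 4-5(w=14) 4-7(w=12) 6-7(w=11)

step 1: add edge 2-6 (w=4); MST = {2-6(w=4)}
step 2: add edge 6-7 (w=11); MST = {2-6(w=4) 6-7(w=11)}
step 3: add edge 4-7 (w=12); MST = {2-6(w=4) 4-7(w=12) 6-7(w=11)}
step 4: add edge 3-4 (w=11); MST = {2-6(w=4) 3-4(w=11) 4-7(w=12) 6-7(w=11)}
step 5: add edge 4-5 (w=14); MST = {2-6(w=4) 3-4(w=11) 4-5(w=14) 4-7(w=12) 6-7(w=11)}
step 6: add edge 1-5 (w=4); MST = {1-5(w=4) 2-6(w=4) 3-4(w=11) 4-5(w=14) 4-7(w=12) 6-7(w=11)}
step 7: add edge 0-1 (w=10); MST = {0-1(w=10) 1-5(w=4) 2-6(w=4) 3-4(w=11) 4-5(w=14) 4-7(w=12) 6-7(w=11)}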